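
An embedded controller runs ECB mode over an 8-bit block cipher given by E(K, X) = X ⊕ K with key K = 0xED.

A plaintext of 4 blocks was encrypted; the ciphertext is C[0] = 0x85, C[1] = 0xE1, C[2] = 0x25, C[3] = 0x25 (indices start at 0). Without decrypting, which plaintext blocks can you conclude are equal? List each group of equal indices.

ECB encrypts each block independently with the same key, so equal ciphertext blocks imply equal plaintext blocks.
C[2] = C[3] = 0x25, so P[2] = P[3].

P[2] = P[3]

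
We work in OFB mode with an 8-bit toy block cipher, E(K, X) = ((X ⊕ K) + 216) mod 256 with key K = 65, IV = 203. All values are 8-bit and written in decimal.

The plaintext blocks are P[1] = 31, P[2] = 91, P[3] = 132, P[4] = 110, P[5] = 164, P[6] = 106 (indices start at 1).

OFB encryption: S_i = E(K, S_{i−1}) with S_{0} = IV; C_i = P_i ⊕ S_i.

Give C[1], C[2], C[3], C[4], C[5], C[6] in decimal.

C[1]: S = E(K, 203) = 98; 31 ⊕ 98 = 125.
C[2]: S = E(K, 98) = 251; 91 ⊕ 251 = 160.
C[3]: S = E(K, 251) = 146; 132 ⊕ 146 = 22.
C[4]: S = E(K, 146) = 171; 110 ⊕ 171 = 197.
C[5]: S = E(K, 171) = 194; 164 ⊕ 194 = 102.
C[6]: S = E(K, 194) = 91; 106 ⊕ 91 = 49.

C[1] = 125, C[2] = 160, C[3] = 22, C[4] = 197, C[5] = 102, C[6] = 49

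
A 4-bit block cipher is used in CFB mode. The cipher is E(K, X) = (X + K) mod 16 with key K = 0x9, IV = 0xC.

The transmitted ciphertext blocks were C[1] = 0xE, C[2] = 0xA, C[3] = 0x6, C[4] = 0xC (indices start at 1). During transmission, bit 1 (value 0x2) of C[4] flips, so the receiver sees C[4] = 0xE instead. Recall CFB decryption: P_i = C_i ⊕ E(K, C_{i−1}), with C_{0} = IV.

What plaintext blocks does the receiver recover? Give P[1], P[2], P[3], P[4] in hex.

Only C[4] changed, to 0xE. In CFB, a change in C_i flips the same bit in P_i and garbles P_{i+1}. Decrypting the received ciphertext:
P[1]: E(K, 0xC) = 0x5; 0xE ⊕ 0x5 = 0xB.
P[2]: E(K, 0xE) = 0x7; 0xA ⊕ 0x7 = 0xD.
P[3]: E(K, 0xA) = 0x3; 0x6 ⊕ 0x3 = 0x5.
P[4]: E(K, 0x6) = 0xF; 0xE ⊕ 0xF = 0x1.
Blocks that differ from the original plaintext: P[4].

P[1] = 0xB, P[2] = 0xD, P[3] = 0x5, P[4] = 0x1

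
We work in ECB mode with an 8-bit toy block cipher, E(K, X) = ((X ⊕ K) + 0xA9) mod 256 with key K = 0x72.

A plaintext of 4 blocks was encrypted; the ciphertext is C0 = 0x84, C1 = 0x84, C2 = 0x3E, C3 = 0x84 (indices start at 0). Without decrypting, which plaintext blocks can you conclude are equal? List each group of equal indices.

ECB encrypts each block independently with the same key, so equal ciphertext blocks imply equal plaintext blocks.
C0 = C1 = C3 = 0x84, so P0 = P1 = P3.

P0 = P1 = P3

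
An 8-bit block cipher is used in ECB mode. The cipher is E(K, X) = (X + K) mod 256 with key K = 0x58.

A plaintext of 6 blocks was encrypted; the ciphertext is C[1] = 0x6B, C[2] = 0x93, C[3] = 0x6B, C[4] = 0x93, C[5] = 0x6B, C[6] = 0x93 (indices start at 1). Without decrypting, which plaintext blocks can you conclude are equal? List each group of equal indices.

ECB encrypts each block independently with the same key, so equal ciphertext blocks imply equal plaintext blocks.
C[1] = C[3] = C[5] = 0x6B, so P[1] = P[3] = P[5].
C[2] = C[4] = C[6] = 0x93, so P[2] = P[4] = P[6].

P[1] = P[3] = P[5]; P[2] = P[4] = P[6]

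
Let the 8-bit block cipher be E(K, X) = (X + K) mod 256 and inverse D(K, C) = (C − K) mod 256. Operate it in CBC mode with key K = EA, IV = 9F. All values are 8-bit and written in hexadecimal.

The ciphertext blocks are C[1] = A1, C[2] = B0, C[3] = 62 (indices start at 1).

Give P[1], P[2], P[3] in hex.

CBC decryption: P_i = D(K, C_i) ⊕ C_{i−1}, with C_{0} = IV.
P[1]: D(K, A1) = B7; B7 ⊕ 9F = 28.
P[2]: D(K, B0) = C6; C6 ⊕ A1 = 67.
P[3]: D(K, 62) = 78; 78 ⊕ B0 = C8.

P[1] = 28, P[2] = 67, P[3] = C8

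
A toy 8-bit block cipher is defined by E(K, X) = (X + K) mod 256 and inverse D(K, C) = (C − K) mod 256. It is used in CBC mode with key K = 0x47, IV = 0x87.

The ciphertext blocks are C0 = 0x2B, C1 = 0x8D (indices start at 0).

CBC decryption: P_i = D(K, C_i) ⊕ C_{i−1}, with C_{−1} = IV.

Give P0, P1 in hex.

P0 = 0x63, P1 = 0x6D

P0: D(K, 0x2B) = 0xE4; 0xE4 ⊕ 0x87 = 0x63.
P1: D(K, 0x8D) = 0x46; 0x46 ⊕ 0x2B = 0x6D.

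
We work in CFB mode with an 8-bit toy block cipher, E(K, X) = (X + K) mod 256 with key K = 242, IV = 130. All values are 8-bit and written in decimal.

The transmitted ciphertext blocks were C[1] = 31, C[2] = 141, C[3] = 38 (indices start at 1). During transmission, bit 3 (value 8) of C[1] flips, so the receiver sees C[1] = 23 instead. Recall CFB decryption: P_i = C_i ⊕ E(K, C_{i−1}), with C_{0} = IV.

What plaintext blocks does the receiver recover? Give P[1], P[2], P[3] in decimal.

P[1] = 99, P[2] = 132, P[3] = 89

Only C[1] changed, to 23. In CFB, a change in C_i flips the same bit in P_i and garbles P_{i+1}. Decrypting the received ciphertext:
P[1]: E(K, 130) = 116; 23 ⊕ 116 = 99.
P[2]: E(K, 23) = 9; 141 ⊕ 9 = 132.
P[3]: E(K, 141) = 127; 38 ⊕ 127 = 89.
Blocks that differ from the original plaintext: P[1], P[2].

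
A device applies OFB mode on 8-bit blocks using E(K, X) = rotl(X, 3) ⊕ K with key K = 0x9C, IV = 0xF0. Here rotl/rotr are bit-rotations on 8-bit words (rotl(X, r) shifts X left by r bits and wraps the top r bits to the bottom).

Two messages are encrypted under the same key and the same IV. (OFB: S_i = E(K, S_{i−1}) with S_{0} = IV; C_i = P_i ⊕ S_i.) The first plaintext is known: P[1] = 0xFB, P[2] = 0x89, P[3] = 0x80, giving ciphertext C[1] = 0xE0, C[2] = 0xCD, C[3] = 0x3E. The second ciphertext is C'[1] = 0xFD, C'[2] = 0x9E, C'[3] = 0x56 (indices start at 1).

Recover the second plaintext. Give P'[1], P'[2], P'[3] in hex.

P'[1] = 0xE6, P'[2] = 0xDA, P'[3] = 0xE8

In OFB with a reused IV, both messages share the same keystream S_i, so C_i ⊕ C'_i = P_i ⊕ P'_i and thus P'_i = P_i ⊕ C_i ⊕ C'_i.
P'[1]: 0xFB ⊕ 0xE0 ⊕ 0xFD = 0xE6.
P'[2]: 0x89 ⊕ 0xCD ⊕ 0x9E = 0xDA.
P'[3]: 0x80 ⊕ 0x3E ⊕ 0x56 = 0xE8.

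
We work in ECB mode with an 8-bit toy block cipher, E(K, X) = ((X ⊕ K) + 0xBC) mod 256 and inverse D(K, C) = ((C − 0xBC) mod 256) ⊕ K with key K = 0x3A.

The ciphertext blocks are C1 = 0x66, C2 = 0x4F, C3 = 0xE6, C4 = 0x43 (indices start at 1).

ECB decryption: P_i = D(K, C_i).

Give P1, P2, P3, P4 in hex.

P1 = 0x90, P2 = 0xA9, P3 = 0x10, P4 = 0xBD

P1: D(K, 0x66) = 0x90.
P2: D(K, 0x4F) = 0xA9.
P3: D(K, 0xE6) = 0x10.
P4: D(K, 0x43) = 0xBD.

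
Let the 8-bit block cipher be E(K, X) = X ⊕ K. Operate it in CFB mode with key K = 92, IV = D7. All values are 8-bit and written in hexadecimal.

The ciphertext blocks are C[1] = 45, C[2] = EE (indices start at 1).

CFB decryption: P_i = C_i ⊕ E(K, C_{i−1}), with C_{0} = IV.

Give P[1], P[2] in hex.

P[1]: E(K, D7) = 45; 45 ⊕ 45 = 00.
P[2]: E(K, 45) = D7; EE ⊕ D7 = 39.

P[1] = 00, P[2] = 39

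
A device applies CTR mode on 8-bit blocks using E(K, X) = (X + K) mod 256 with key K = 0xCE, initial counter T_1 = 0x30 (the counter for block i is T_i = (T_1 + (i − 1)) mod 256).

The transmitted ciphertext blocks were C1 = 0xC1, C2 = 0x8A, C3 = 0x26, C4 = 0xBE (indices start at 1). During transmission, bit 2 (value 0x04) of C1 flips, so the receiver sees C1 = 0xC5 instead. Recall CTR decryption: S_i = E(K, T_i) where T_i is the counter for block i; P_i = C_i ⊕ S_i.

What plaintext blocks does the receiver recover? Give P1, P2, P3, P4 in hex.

P1 = 0x3B, P2 = 0x75, P3 = 0x26, P4 = 0xBF

Only C1 changed, to 0xC5. In CTR, a change in C_i flips the same bit in P_i only; the keystream is unaffected. Decrypting the received ciphertext:
P1: T = 0x30, S = E(K, T) = 0xFE; 0xC5 ⊕ 0xFE = 0x3B.
P2: T = 0x31, S = E(K, T) = 0xFF; 0x8A ⊕ 0xFF = 0x75.
P3: T = 0x32, S = E(K, T) = 0x00; 0x26 ⊕ 0x00 = 0x26.
P4: T = 0x33, S = E(K, T) = 0x01; 0xBE ⊕ 0x01 = 0xBF.
Blocks that differ from the original plaintext: P1.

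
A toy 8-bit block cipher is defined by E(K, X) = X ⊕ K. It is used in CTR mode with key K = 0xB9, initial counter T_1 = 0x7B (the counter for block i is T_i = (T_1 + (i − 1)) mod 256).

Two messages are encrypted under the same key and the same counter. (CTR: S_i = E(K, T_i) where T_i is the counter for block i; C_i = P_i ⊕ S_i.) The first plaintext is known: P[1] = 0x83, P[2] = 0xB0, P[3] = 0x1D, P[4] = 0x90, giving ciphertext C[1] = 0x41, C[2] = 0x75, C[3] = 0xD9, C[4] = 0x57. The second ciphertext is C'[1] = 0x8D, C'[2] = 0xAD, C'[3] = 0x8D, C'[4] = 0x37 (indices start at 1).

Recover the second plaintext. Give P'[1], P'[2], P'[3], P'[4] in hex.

P'[1] = 0x4F, P'[2] = 0x68, P'[3] = 0x49, P'[4] = 0xF0

In CTR with a reused counter, both messages share the same keystream S_i, so C_i ⊕ C'_i = P_i ⊕ P'_i and thus P'_i = P_i ⊕ C_i ⊕ C'_i.
P'[1]: 0x83 ⊕ 0x41 ⊕ 0x8D = 0x4F.
P'[2]: 0xB0 ⊕ 0x75 ⊕ 0xAD = 0x68.
P'[3]: 0x1D ⊕ 0xD9 ⊕ 0x8D = 0x49.
P'[4]: 0x90 ⊕ 0x57 ⊕ 0x37 = 0xF0.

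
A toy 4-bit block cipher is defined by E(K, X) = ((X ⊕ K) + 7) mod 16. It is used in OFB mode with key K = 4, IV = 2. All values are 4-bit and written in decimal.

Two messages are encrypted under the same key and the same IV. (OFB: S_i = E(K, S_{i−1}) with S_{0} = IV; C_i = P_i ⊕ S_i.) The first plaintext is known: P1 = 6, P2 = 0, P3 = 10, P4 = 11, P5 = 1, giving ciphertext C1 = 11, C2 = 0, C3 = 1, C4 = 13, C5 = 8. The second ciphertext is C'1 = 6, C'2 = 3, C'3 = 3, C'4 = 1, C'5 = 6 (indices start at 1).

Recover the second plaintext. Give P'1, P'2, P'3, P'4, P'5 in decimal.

In OFB with a reused IV, both messages share the same keystream S_i, so C_i ⊕ C'_i = P_i ⊕ P'_i and thus P'_i = P_i ⊕ C_i ⊕ C'_i.
P'1: 6 ⊕ 11 ⊕ 6 = 11.
P'2: 0 ⊕ 0 ⊕ 3 = 3.
P'3: 10 ⊕ 1 ⊕ 3 = 8.
P'4: 11 ⊕ 13 ⊕ 1 = 7.
P'5: 1 ⊕ 8 ⊕ 6 = 15.

P'1 = 11, P'2 = 3, P'3 = 8, P'4 = 7, P'5 = 15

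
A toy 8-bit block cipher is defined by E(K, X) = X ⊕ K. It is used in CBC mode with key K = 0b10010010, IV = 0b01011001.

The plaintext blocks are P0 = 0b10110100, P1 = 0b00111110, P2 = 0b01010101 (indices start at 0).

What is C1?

CBC encryption: C_i = E(K, P_i ⊕ C_{i−1}), with C_{−1} = IV.
C0: P0 ⊕ 0b01011001 = 0b11101101; E(K, 0b11101101) = 0b01111111.
C1: P1 ⊕ 0b01111111 = 0b01000001; E(K, 0b01000001) = 0b11010011.

C1 = 0b11010011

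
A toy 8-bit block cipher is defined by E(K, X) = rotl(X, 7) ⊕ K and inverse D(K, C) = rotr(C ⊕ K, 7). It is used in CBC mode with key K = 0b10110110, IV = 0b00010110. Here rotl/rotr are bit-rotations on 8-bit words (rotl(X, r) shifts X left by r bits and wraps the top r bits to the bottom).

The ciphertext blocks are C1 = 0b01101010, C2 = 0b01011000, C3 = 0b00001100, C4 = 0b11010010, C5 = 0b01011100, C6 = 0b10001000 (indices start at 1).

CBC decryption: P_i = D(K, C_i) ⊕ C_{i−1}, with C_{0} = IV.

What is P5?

P5 = 0b00000111

P5: D(K, 0b01011100) = 0b11010101; 0b11010101 ⊕ 0b11010010 = 0b00000111.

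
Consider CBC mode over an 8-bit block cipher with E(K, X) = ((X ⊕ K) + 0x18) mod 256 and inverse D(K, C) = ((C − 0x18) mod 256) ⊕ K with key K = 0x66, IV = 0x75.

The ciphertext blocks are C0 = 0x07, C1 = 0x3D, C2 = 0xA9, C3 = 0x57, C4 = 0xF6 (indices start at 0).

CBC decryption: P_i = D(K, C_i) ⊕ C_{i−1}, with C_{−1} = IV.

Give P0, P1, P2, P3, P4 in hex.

P0: D(K, 0x07) = 0x89; 0x89 ⊕ 0x75 = 0xFC.
P1: D(K, 0x3D) = 0x43; 0x43 ⊕ 0x07 = 0x44.
P2: D(K, 0xA9) = 0xF7; 0xF7 ⊕ 0x3D = 0xCA.
P3: D(K, 0x57) = 0x59; 0x59 ⊕ 0xA9 = 0xF0.
P4: D(K, 0xF6) = 0xB8; 0xB8 ⊕ 0x57 = 0xEF.

P0 = 0xFC, P1 = 0x44, P2 = 0xCA, P3 = 0xF0, P4 = 0xEF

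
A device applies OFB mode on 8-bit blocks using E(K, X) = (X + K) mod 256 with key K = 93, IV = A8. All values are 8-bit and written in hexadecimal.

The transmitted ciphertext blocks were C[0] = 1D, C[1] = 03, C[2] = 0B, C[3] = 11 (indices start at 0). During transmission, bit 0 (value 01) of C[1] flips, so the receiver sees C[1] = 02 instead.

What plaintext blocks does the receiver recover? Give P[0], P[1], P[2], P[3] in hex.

OFB decryption: S_i = E(K, S_{i−1}) with S_{−1} = IV; P_i = C_i ⊕ S_i.
Only C[1] changed, to 02. In OFB, a change in C_i flips the same bit in P_i only; the keystream is unaffected. Decrypting the received ciphertext:
P[0]: S = E(K, A8) = 3B; 1D ⊕ 3B = 26.
P[1]: S = E(K, 3B) = CE; 02 ⊕ CE = CC.
P[2]: S = E(K, CE) = 61; 0B ⊕ 61 = 6A.
P[3]: S = E(K, 61) = F4; 11 ⊕ F4 = E5.
Blocks that differ from the original plaintext: P[1].

P[0] = 26, P[1] = CC, P[2] = 6A, P[3] = E5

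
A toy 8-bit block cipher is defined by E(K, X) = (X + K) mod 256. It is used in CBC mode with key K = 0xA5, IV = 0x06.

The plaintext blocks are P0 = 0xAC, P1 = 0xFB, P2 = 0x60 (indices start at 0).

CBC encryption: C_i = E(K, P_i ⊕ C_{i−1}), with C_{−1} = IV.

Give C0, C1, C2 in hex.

C0 = 0x4F, C1 = 0x59, C2 = 0xDE

C0: P0 ⊕ 0x06 = 0xAA; E(K, 0xAA) = 0x4F.
C1: P1 ⊕ 0x4F = 0xB4; E(K, 0xB4) = 0x59.
C2: P2 ⊕ 0x59 = 0x39; E(K, 0x39) = 0xDE.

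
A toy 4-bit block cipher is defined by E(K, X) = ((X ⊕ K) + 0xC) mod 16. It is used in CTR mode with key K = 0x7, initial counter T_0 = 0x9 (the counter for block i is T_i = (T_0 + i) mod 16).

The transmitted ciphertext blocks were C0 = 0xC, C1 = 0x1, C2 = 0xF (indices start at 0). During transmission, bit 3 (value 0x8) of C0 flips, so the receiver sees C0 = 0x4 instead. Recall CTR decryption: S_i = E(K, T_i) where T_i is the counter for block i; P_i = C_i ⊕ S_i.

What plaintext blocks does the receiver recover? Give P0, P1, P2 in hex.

P0 = 0xE, P1 = 0x8, P2 = 0x7

Only C0 changed, to 0x4. In CTR, a change in C_i flips the same bit in P_i only; the keystream is unaffected. Decrypting the received ciphertext:
P0: T = 0x9, S = E(K, T) = 0xA; 0x4 ⊕ 0xA = 0xE.
P1: T = 0xA, S = E(K, T) = 0x9; 0x1 ⊕ 0x9 = 0x8.
P2: T = 0xB, S = E(K, T) = 0x8; 0xF ⊕ 0x8 = 0x7.
Blocks that differ from the original plaintext: P0.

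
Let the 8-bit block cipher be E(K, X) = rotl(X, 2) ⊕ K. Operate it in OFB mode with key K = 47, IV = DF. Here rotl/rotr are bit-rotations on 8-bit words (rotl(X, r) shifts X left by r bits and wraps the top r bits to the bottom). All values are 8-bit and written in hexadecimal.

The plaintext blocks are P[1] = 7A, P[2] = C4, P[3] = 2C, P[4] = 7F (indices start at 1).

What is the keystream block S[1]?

38

OFB encryption: S_i = E(K, S_{i−1}) with S_{0} = IV; C_i = P_i ⊕ S_i.
C[1]: S = E(K, DF) = 38; 7A ⊕ 38 = 42.
So S[1] = 38.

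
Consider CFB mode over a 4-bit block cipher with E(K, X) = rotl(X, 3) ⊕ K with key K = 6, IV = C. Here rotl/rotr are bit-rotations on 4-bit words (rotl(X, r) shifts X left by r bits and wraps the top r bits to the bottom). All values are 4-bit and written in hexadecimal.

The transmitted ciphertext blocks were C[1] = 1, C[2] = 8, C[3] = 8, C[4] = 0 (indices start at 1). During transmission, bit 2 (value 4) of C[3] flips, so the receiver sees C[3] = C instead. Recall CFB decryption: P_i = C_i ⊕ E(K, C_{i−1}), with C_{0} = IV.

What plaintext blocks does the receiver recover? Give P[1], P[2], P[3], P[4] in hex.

P[1] = 1, P[2] = 6, P[3] = E, P[4] = 0

Only C[3] changed, to C. In CFB, a change in C_i flips the same bit in P_i and garbles P_{i+1}. Decrypting the received ciphertext:
P[1]: E(K, C) = 0; 1 ⊕ 0 = 1.
P[2]: E(K, 1) = E; 8 ⊕ E = 6.
P[3]: E(K, 8) = 2; C ⊕ 2 = E.
P[4]: E(K, C) = 0; 0 ⊕ 0 = 0.
Blocks that differ from the original plaintext: P[3], P[4].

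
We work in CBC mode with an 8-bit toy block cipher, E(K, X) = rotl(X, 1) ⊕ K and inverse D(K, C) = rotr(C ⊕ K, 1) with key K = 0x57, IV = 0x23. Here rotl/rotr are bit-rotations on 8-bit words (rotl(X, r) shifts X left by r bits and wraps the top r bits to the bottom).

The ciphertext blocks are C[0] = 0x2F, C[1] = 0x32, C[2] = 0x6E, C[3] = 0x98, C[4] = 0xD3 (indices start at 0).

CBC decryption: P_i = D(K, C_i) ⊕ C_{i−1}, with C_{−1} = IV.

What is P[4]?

P[4]: D(K, 0xD3) = 0x42; 0x42 ⊕ 0x98 = 0xDA.

P[4] = 0xDA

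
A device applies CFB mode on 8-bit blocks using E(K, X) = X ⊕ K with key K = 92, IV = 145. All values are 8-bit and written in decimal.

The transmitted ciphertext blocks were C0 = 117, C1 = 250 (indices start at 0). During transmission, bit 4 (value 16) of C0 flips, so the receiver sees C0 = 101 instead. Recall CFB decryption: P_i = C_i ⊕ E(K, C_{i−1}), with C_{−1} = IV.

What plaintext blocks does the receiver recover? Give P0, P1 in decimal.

Only C0 changed, to 101. In CFB, a change in C_i flips the same bit in P_i and garbles P_{i+1}. Decrypting the received ciphertext:
P0: E(K, 145) = 205; 101 ⊕ 205 = 168.
P1: E(K, 101) = 57; 250 ⊕ 57 = 195.
Blocks that differ from the original plaintext: P0, P1.

P0 = 168, P1 = 195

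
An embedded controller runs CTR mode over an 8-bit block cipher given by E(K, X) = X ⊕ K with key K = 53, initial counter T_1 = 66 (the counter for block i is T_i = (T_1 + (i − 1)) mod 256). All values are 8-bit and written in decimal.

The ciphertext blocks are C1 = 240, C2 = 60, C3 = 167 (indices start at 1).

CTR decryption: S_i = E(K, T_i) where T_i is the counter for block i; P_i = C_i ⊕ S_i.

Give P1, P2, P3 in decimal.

P1 = 135, P2 = 74, P3 = 214

P1: T = 66, S = E(K, T) = 119; 240 ⊕ 119 = 135.
P2: T = 67, S = E(K, T) = 118; 60 ⊕ 118 = 74.
P3: T = 68, S = E(K, T) = 113; 167 ⊕ 113 = 214.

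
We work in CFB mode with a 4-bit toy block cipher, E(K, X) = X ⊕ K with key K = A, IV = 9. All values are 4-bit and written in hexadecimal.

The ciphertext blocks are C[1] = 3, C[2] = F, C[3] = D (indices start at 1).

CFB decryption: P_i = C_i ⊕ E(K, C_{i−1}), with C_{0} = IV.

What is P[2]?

P[2] = 6

P[2]: E(K, 3) = 9; F ⊕ 9 = 6.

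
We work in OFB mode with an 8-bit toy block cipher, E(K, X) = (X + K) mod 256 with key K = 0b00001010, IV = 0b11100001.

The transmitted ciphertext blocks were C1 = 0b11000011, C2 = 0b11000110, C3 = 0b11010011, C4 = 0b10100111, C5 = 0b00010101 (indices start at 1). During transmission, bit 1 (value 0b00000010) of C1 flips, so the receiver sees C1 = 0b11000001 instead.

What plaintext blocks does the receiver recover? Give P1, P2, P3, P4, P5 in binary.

P1 = 0b00101010, P2 = 0b00110011, P3 = 0b00101100, P4 = 0b10101110, P5 = 0b00000110

OFB decryption: S_i = E(K, S_{i−1}) with S_{0} = IV; P_i = C_i ⊕ S_i.
Only C1 changed, to 0b11000001. In OFB, a change in C_i flips the same bit in P_i only; the keystream is unaffected. Decrypting the received ciphertext:
P1: S = E(K, 0b11100001) = 0b11101011; 0b11000001 ⊕ 0b11101011 = 0b00101010.
P2: S = E(K, 0b11101011) = 0b11110101; 0b11000110 ⊕ 0b11110101 = 0b00110011.
P3: S = E(K, 0b11110101) = 0b11111111; 0b11010011 ⊕ 0b11111111 = 0b00101100.
P4: S = E(K, 0b11111111) = 0b00001001; 0b10100111 ⊕ 0b00001001 = 0b10101110.
P5: S = E(K, 0b00001001) = 0b00010011; 0b00010101 ⊕ 0b00010011 = 0b00000110.
Blocks that differ from the original plaintext: P1.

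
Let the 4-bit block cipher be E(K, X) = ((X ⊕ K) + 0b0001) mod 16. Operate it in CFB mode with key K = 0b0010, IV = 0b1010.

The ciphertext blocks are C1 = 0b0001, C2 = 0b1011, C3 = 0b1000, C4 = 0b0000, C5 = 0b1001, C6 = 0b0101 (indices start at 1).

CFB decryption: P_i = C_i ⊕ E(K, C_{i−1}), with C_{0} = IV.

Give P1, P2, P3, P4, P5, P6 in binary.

P1: E(K, 0b1010) = 0b1001; 0b0001 ⊕ 0b1001 = 0b1000.
P2: E(K, 0b0001) = 0b0100; 0b1011 ⊕ 0b0100 = 0b1111.
P3: E(K, 0b1011) = 0b1010; 0b1000 ⊕ 0b1010 = 0b0010.
P4: E(K, 0b1000) = 0b1011; 0b0000 ⊕ 0b1011 = 0b1011.
P5: E(K, 0b0000) = 0b0011; 0b1001 ⊕ 0b0011 = 0b1010.
P6: E(K, 0b1001) = 0b1100; 0b0101 ⊕ 0b1100 = 0b1001.

P1 = 0b1000, P2 = 0b1111, P3 = 0b0010, P4 = 0b1011, P5 = 0b1010, P6 = 0b1001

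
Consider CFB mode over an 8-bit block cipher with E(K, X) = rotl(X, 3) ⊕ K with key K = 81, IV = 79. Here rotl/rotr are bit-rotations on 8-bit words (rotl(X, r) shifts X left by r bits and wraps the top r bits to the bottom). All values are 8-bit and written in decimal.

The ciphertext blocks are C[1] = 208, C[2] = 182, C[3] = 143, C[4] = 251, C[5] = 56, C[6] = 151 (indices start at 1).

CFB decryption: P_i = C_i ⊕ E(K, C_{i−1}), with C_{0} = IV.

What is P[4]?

P[4] = 214

P[4]: E(K, 143) = 45; 251 ⊕ 45 = 214.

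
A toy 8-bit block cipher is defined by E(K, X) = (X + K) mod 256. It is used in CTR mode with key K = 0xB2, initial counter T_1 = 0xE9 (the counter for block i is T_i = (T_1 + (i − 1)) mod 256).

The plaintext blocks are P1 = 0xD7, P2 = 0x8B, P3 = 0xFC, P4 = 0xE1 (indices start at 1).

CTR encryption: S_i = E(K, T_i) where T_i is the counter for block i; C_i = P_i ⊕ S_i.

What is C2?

C1: T = 0xE9, S = E(K, T) = 0x9B; 0xD7 ⊕ 0x9B = 0x4C.
C2: T = 0xEA, S = E(K, T) = 0x9C; 0x8B ⊕ 0x9C = 0x17.

C2 = 0x17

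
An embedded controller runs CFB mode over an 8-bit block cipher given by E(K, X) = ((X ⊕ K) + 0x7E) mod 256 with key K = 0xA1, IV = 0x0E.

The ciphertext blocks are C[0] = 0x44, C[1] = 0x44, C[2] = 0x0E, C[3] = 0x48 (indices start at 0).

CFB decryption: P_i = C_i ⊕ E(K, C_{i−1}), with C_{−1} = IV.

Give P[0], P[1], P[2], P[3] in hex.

P[0] = 0x69, P[1] = 0x27, P[2] = 0x6D, P[3] = 0x65

P[0]: E(K, 0x0E) = 0x2D; 0x44 ⊕ 0x2D = 0x69.
P[1]: E(K, 0x44) = 0x63; 0x44 ⊕ 0x63 = 0x27.
P[2]: E(K, 0x44) = 0x63; 0x0E ⊕ 0x63 = 0x6D.
P[3]: E(K, 0x0E) = 0x2D; 0x48 ⊕ 0x2D = 0x65.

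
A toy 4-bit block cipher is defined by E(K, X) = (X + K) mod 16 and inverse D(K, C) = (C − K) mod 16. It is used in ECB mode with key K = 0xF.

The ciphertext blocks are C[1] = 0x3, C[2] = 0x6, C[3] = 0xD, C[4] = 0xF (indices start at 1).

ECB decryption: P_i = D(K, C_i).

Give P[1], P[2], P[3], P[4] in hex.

P[1]: D(K, 0x3) = 0x4.
P[2]: D(K, 0x6) = 0x7.
P[3]: D(K, 0xD) = 0xE.
P[4]: D(K, 0xF) = 0x0.

P[1] = 0x4, P[2] = 0x7, P[3] = 0xE, P[4] = 0x0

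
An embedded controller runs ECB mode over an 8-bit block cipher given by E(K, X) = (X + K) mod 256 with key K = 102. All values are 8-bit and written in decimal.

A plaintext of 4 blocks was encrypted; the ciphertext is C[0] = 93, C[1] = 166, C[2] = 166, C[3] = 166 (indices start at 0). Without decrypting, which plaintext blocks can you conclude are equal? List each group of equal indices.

P[1] = P[2] = P[3]

ECB encrypts each block independently with the same key, so equal ciphertext blocks imply equal plaintext blocks.
C[1] = C[2] = C[3] = 166, so P[1] = P[2] = P[3].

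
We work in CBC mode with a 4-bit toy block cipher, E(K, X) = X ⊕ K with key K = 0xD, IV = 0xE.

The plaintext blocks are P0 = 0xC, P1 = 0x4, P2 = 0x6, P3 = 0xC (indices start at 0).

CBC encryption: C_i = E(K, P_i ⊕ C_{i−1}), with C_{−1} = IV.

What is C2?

C2 = 0xD

C0: P0 ⊕ 0xE = 0x2; E(K, 0x2) = 0xF.
C1: P1 ⊕ 0xF = 0xB; E(K, 0xB) = 0x6.
C2: P2 ⊕ 0x6 = 0x0; E(K, 0x0) = 0xD.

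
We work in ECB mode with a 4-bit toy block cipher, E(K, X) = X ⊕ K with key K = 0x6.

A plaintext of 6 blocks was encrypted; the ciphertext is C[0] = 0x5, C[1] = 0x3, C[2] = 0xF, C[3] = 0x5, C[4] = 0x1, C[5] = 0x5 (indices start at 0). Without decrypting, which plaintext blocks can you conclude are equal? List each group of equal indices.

P[0] = P[3] = P[5]

ECB encrypts each block independently with the same key, so equal ciphertext blocks imply equal plaintext blocks.
C[0] = C[3] = C[5] = 0x5, so P[0] = P[3] = P[5].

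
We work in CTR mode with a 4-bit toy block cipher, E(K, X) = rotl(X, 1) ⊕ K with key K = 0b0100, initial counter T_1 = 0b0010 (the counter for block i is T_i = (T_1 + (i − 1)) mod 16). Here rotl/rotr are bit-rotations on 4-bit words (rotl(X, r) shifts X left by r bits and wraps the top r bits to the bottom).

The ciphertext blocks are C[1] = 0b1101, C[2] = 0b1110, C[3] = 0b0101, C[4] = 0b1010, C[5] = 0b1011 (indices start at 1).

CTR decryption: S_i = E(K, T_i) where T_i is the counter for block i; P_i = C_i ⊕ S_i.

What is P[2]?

P[2] = 0b1100

P[2]: T = 0b0011, S = E(K, T) = 0b0010; 0b1110 ⊕ 0b0010 = 0b1100.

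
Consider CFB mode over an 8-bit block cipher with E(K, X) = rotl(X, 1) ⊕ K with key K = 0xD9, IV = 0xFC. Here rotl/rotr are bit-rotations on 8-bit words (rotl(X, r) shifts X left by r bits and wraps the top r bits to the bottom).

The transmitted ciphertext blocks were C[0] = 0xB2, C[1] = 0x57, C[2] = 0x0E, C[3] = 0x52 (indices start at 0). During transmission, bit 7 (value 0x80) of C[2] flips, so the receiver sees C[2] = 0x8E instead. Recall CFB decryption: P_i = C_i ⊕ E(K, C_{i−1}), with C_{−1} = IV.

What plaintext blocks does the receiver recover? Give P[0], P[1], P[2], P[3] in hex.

P[0] = 0x92, P[1] = 0xEB, P[2] = 0xF9, P[3] = 0x96

Only C[2] changed, to 0x8E. In CFB, a change in C_i flips the same bit in P_i and garbles P_{i+1}. Decrypting the received ciphertext:
P[0]: E(K, 0xFC) = 0x20; 0xB2 ⊕ 0x20 = 0x92.
P[1]: E(K, 0xB2) = 0xBC; 0x57 ⊕ 0xBC = 0xEB.
P[2]: E(K, 0x57) = 0x77; 0x8E ⊕ 0x77 = 0xF9.
P[3]: E(K, 0x8E) = 0xC4; 0x52 ⊕ 0xC4 = 0x96.
Blocks that differ from the original plaintext: P[2], P[3].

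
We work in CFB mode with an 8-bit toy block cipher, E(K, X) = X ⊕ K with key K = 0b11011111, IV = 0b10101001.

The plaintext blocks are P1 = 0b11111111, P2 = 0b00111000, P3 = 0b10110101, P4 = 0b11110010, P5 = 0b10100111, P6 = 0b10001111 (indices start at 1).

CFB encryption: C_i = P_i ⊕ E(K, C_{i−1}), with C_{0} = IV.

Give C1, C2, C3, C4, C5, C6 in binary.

C1 = 0b10001001, C2 = 0b01101110, C3 = 0b00000100, C4 = 0b00101001, C5 = 0b01010001, C6 = 0b00000001

C1: E(K, 0b10101001) = 0b01110110; 0b11111111 ⊕ 0b01110110 = 0b10001001.
C2: E(K, 0b10001001) = 0b01010110; 0b00111000 ⊕ 0b01010110 = 0b01101110.
C3: E(K, 0b01101110) = 0b10110001; 0b10110101 ⊕ 0b10110001 = 0b00000100.
C4: E(K, 0b00000100) = 0b11011011; 0b11110010 ⊕ 0b11011011 = 0b00101001.
C5: E(K, 0b00101001) = 0b11110110; 0b10100111 ⊕ 0b11110110 = 0b01010001.
C6: E(K, 0b01010001) = 0b10001110; 0b10001111 ⊕ 0b10001110 = 0b00000001.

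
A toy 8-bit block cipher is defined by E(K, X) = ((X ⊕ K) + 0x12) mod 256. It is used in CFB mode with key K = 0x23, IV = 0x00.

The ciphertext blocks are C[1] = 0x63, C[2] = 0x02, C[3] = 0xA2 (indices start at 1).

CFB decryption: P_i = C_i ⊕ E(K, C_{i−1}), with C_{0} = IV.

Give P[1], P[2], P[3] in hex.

P[1]: E(K, 0x00) = 0x35; 0x63 ⊕ 0x35 = 0x56.
P[2]: E(K, 0x63) = 0x52; 0x02 ⊕ 0x52 = 0x50.
P[3]: E(K, 0x02) = 0x33; 0xA2 ⊕ 0x33 = 0x91.

P[1] = 0x56, P[2] = 0x50, P[3] = 0x91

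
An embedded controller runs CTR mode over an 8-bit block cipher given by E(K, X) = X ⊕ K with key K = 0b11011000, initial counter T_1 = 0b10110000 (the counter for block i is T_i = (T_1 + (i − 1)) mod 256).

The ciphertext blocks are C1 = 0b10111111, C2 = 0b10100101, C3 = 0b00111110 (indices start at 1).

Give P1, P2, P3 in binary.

CTR decryption: S_i = E(K, T_i) where T_i is the counter for block i; P_i = C_i ⊕ S_i.
P1: T = 0b10110000, S = E(K, T) = 0b01101000; 0b10111111 ⊕ 0b01101000 = 0b11010111.
P2: T = 0b10110001, S = E(K, T) = 0b01101001; 0b10100101 ⊕ 0b01101001 = 0b11001100.
P3: T = 0b10110010, S = E(K, T) = 0b01101010; 0b00111110 ⊕ 0b01101010 = 0b01010100.

P1 = 0b11010111, P2 = 0b11001100, P3 = 0b01010100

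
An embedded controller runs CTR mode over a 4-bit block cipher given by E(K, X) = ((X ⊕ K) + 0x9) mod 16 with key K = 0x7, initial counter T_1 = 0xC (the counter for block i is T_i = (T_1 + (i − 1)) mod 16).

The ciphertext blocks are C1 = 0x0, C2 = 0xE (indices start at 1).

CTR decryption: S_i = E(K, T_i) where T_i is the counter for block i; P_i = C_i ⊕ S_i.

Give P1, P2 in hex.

P1 = 0x4, P2 = 0xD

P1: T = 0xC, S = E(K, T) = 0x4; 0x0 ⊕ 0x4 = 0x4.
P2: T = 0xD, S = E(K, T) = 0x3; 0xE ⊕ 0x3 = 0xD.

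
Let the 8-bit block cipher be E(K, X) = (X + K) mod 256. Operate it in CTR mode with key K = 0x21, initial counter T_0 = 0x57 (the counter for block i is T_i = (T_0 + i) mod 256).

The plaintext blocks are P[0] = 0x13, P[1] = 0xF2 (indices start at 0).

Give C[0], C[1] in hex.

CTR encryption: S_i = E(K, T_i) where T_i is the counter for block i; C_i = P_i ⊕ S_i.
C[0]: T = 0x57, S = E(K, T) = 0x78; 0x13 ⊕ 0x78 = 0x6B.
C[1]: T = 0x58, S = E(K, T) = 0x79; 0xF2 ⊕ 0x79 = 0x8B.

C[0] = 0x6B, C[1] = 0x8B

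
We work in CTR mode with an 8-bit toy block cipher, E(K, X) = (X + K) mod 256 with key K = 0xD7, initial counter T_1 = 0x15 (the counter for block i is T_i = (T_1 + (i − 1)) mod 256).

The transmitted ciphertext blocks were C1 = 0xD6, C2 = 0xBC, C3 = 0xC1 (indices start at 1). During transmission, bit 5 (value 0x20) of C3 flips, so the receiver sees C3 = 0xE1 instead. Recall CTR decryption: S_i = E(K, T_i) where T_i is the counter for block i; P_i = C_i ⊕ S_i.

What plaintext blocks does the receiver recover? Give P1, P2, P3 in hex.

Only C3 changed, to 0xE1. In CTR, a change in C_i flips the same bit in P_i only; the keystream is unaffected. Decrypting the received ciphertext:
P1: T = 0x15, S = E(K, T) = 0xEC; 0xD6 ⊕ 0xEC = 0x3A.
P2: T = 0x16, S = E(K, T) = 0xED; 0xBC ⊕ 0xED = 0x51.
P3: T = 0x17, S = E(K, T) = 0xEE; 0xE1 ⊕ 0xEE = 0x0F.
Blocks that differ from the original plaintext: P3.

P1 = 0x3A, P2 = 0x51, P3 = 0x0F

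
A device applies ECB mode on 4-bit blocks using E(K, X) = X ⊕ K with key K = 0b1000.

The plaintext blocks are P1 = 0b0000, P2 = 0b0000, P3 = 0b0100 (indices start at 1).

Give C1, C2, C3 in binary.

ECB encryption: C_i = E(K, P_i).
C1: E(K, 0b0000) = 0b1000.
C2: E(K, 0b0000) = 0b1000.
C3: E(K, 0b0100) = 0b1100.

C1 = 0b1000, C2 = 0b1000, C3 = 0b1100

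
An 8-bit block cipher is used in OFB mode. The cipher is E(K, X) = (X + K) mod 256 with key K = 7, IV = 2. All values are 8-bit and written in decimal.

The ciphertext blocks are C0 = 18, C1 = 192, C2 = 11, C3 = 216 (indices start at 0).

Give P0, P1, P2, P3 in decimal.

P0 = 27, P1 = 208, P2 = 28, P3 = 198

OFB decryption: S_i = E(K, S_{i−1}) with S_{−1} = IV; P_i = C_i ⊕ S_i.
P0: S = E(K, 2) = 9; 18 ⊕ 9 = 27.
P1: S = E(K, 9) = 16; 192 ⊕ 16 = 208.
P2: S = E(K, 16) = 23; 11 ⊕ 23 = 28.
P3: S = E(K, 23) = 30; 216 ⊕ 30 = 198.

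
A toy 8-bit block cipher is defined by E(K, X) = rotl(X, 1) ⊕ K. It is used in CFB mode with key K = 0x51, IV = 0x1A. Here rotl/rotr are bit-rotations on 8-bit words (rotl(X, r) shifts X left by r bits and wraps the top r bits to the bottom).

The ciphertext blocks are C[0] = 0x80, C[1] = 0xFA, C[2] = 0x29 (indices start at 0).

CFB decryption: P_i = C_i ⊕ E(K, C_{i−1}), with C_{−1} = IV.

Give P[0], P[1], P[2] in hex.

P[0] = 0xE5, P[1] = 0xAA, P[2] = 0x8D

P[0]: E(K, 0x1A) = 0x65; 0x80 ⊕ 0x65 = 0xE5.
P[1]: E(K, 0x80) = 0x50; 0xFA ⊕ 0x50 = 0xAA.
P[2]: E(K, 0xFA) = 0xA4; 0x29 ⊕ 0xA4 = 0x8D.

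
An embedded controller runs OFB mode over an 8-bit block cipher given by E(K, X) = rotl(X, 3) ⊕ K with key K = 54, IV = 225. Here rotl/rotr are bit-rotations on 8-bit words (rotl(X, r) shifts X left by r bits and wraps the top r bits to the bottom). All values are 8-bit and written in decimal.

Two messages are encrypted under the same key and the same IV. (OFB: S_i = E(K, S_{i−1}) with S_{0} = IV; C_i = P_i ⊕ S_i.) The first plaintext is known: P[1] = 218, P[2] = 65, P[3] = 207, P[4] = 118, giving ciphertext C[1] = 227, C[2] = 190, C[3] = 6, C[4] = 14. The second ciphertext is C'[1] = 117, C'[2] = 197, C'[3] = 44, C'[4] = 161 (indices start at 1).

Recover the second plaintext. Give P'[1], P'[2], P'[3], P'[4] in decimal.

In OFB with a reused IV, both messages share the same keystream S_i, so C_i ⊕ C'_i = P_i ⊕ P'_i and thus P'_i = P_i ⊕ C_i ⊕ C'_i.
P'[1]: 218 ⊕ 227 ⊕ 117 = 76.
P'[2]: 65 ⊕ 190 ⊕ 197 = 58.
P'[3]: 207 ⊕ 6 ⊕ 44 = 229.
P'[4]: 118 ⊕ 14 ⊕ 161 = 217.

P'[1] = 76, P'[2] = 58, P'[3] = 229, P'[4] = 217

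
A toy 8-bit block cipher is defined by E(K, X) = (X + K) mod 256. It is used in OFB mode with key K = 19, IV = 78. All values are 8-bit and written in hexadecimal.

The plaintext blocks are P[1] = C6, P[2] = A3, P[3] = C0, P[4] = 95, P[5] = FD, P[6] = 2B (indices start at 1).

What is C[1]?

C[1] = 57

OFB encryption: S_i = E(K, S_{i−1}) with S_{0} = IV; C_i = P_i ⊕ S_i.
C[1]: S = E(K, 78) = 91; C6 ⊕ 91 = 57.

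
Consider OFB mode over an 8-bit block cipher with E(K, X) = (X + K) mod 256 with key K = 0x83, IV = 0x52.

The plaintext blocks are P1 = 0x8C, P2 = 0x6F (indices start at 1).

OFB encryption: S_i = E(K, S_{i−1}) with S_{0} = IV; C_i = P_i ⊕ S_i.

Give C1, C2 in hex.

C1 = 0x59, C2 = 0x37

C1: S = E(K, 0x52) = 0xD5; 0x8C ⊕ 0xD5 = 0x59.
C2: S = E(K, 0xD5) = 0x58; 0x6F ⊕ 0x58 = 0x37.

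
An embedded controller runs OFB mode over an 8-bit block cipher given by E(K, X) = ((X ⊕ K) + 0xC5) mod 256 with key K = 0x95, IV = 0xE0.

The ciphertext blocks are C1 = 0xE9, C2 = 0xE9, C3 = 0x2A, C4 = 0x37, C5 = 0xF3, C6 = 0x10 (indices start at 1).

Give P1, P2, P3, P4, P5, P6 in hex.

P1 = 0xD3, P2 = 0x9D, P3 = 0x8C, P4 = 0xCF, P5 = 0xC1, P6 = 0x7C

OFB decryption: S_i = E(K, S_{i−1}) with S_{0} = IV; P_i = C_i ⊕ S_i.
P1: S = E(K, 0xE0) = 0x3A; 0xE9 ⊕ 0x3A = 0xD3.
P2: S = E(K, 0x3A) = 0x74; 0xE9 ⊕ 0x74 = 0x9D.
P3: S = E(K, 0x74) = 0xA6; 0x2A ⊕ 0xA6 = 0x8C.
P4: S = E(K, 0xA6) = 0xF8; 0x37 ⊕ 0xF8 = 0xCF.
P5: S = E(K, 0xF8) = 0x32; 0xF3 ⊕ 0x32 = 0xC1.
P6: S = E(K, 0x32) = 0x6C; 0x10 ⊕ 0x6C = 0x7C.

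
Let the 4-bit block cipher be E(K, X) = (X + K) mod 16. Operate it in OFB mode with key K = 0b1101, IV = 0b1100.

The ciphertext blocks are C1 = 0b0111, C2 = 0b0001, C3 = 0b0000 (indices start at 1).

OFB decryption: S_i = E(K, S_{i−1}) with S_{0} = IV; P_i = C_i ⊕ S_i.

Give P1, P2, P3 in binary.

P1 = 0b1110, P2 = 0b0111, P3 = 0b0011

P1: S = E(K, 0b1100) = 0b1001; 0b0111 ⊕ 0b1001 = 0b1110.
P2: S = E(K, 0b1001) = 0b0110; 0b0001 ⊕ 0b0110 = 0b0111.
P3: S = E(K, 0b0110) = 0b0011; 0b0000 ⊕ 0b0011 = 0b0011.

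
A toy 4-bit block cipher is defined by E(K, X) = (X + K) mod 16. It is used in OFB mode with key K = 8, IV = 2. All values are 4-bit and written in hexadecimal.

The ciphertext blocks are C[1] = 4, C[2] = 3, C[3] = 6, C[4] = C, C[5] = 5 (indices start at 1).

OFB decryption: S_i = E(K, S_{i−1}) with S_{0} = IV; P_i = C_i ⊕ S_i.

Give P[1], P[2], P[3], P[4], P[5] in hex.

P[1] = E, P[2] = 1, P[3] = C, P[4] = E, P[5] = F

P[1]: S = E(K, 2) = A; 4 ⊕ A = E.
P[2]: S = E(K, A) = 2; 3 ⊕ 2 = 1.
P[3]: S = E(K, 2) = A; 6 ⊕ A = C.
P[4]: S = E(K, A) = 2; C ⊕ 2 = E.
P[5]: S = E(K, 2) = A; 5 ⊕ A = F.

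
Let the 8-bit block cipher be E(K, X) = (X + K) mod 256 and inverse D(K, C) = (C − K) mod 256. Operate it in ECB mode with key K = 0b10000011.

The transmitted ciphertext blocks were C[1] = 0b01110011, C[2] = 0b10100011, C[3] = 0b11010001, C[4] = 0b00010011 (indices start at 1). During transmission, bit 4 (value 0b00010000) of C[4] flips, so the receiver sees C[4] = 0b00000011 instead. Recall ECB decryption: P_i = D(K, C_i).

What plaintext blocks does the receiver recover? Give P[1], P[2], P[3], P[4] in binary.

Only C[4] changed, to 0b00000011. In ECB, a change in C_i affects only P_i. Decrypting the received ciphertext:
P[1]: D(K, 0b01110011) = 0b11110000.
P[2]: D(K, 0b10100011) = 0b00100000.
P[3]: D(K, 0b11010001) = 0b01001110.
P[4]: D(K, 0b00000011) = 0b10000000.
Blocks that differ from the original plaintext: P[4].

P[1] = 0b11110000, P[2] = 0b00100000, P[3] = 0b01001110, P[4] = 0b10000000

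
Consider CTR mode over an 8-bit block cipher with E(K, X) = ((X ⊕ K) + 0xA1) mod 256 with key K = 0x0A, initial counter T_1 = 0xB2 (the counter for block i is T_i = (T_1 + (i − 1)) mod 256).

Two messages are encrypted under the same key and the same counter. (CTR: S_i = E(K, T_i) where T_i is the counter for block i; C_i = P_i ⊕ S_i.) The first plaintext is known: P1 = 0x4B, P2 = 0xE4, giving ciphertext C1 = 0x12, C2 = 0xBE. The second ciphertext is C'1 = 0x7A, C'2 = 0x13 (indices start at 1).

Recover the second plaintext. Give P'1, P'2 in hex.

P'1 = 0x23, P'2 = 0x49

In CTR with a reused counter, both messages share the same keystream S_i, so C_i ⊕ C'_i = P_i ⊕ P'_i and thus P'_i = P_i ⊕ C_i ⊕ C'_i.
P'1: 0x4B ⊕ 0x12 ⊕ 0x7A = 0x23.
P'2: 0xE4 ⊕ 0xBE ⊕ 0x13 = 0x49.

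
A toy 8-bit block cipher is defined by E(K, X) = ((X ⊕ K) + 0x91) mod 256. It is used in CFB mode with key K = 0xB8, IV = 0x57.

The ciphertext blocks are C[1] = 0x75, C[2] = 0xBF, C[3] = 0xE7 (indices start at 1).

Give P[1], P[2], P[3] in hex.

CFB decryption: P_i = C_i ⊕ E(K, C_{i−1}), with C_{0} = IV.
P[1]: E(K, 0x57) = 0x80; 0x75 ⊕ 0x80 = 0xF5.
P[2]: E(K, 0x75) = 0x5E; 0xBF ⊕ 0x5E = 0xE1.
P[3]: E(K, 0xBF) = 0x98; 0xE7 ⊕ 0x98 = 0x7F.

P[1] = 0xF5, P[2] = 0xE1, P[3] = 0x7F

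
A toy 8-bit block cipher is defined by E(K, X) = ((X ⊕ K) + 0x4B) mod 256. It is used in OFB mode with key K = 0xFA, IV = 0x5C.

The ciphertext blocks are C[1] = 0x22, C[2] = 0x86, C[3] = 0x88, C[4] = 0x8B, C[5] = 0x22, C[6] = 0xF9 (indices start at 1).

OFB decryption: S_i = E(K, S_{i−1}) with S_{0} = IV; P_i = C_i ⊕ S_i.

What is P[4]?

P[4] = 0xD3

P[1]: S = E(K, 0x5C) = 0xF1; 0x22 ⊕ 0xF1 = 0xD3.
P[2]: S = E(K, 0xF1) = 0x56; 0x86 ⊕ 0x56 = 0xD0.
P[3]: S = E(K, 0x56) = 0xF7; 0x88 ⊕ 0xF7 = 0x7F.
P[4]: S = E(K, 0xF7) = 0x58; 0x8B ⊕ 0x58 = 0xD3.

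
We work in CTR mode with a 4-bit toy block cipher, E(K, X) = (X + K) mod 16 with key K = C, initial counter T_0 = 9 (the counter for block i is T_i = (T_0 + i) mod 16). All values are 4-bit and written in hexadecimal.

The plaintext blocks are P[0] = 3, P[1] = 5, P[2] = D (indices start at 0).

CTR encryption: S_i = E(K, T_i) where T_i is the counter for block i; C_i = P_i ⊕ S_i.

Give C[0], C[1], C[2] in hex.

C[0]: T = 9, S = E(K, T) = 5; 3 ⊕ 5 = 6.
C[1]: T = A, S = E(K, T) = 6; 5 ⊕ 6 = 3.
C[2]: T = B, S = E(K, T) = 7; D ⊕ 7 = A.

C[0] = 6, C[1] = 3, C[2] = A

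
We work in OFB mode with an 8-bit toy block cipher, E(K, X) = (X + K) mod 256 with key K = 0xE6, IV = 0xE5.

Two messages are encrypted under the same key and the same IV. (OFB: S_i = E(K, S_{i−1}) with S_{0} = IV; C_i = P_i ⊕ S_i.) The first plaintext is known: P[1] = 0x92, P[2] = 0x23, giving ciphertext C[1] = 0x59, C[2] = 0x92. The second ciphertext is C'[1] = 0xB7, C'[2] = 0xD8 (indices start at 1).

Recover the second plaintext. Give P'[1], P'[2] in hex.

P'[1] = 0x7C, P'[2] = 0x69

In OFB with a reused IV, both messages share the same keystream S_i, so C_i ⊕ C'_i = P_i ⊕ P'_i and thus P'_i = P_i ⊕ C_i ⊕ C'_i.
P'[1]: 0x92 ⊕ 0x59 ⊕ 0xB7 = 0x7C.
P'[2]: 0x23 ⊕ 0x92 ⊕ 0xD8 = 0x69.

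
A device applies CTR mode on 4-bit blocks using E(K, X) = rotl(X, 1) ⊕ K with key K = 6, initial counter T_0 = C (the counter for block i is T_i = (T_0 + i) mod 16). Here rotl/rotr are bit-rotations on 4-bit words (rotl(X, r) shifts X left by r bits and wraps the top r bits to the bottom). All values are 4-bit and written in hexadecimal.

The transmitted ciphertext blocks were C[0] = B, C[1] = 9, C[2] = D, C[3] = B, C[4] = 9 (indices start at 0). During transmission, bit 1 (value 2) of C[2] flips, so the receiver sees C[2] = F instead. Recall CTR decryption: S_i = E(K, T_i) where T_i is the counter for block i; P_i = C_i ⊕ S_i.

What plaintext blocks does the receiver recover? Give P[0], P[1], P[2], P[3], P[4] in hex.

P[0] = 4, P[1] = 4, P[2] = 4, P[3] = 2, P[4] = F

Only C[2] changed, to F. In CTR, a change in C_i flips the same bit in P_i only; the keystream is unaffected. Decrypting the received ciphertext:
P[0]: T = C, S = E(K, T) = F; B ⊕ F = 4.
P[1]: T = D, S = E(K, T) = D; 9 ⊕ D = 4.
P[2]: T = E, S = E(K, T) = B; F ⊕ B = 4.
P[3]: T = F, S = E(K, T) = 9; B ⊕ 9 = 2.
P[4]: T = 0, S = E(K, T) = 6; 9 ⊕ 6 = F.
Blocks that differ from the original plaintext: P[2].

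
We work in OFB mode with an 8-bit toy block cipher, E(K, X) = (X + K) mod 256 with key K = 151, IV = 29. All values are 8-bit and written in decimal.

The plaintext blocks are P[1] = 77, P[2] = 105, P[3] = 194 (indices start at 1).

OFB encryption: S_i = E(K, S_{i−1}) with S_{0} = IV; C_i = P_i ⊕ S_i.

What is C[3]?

C[3] = 32

C[1]: S = E(K, 29) = 180; 77 ⊕ 180 = 249.
C[2]: S = E(K, 180) = 75; 105 ⊕ 75 = 34.
C[3]: S = E(K, 75) = 226; 194 ⊕ 226 = 32.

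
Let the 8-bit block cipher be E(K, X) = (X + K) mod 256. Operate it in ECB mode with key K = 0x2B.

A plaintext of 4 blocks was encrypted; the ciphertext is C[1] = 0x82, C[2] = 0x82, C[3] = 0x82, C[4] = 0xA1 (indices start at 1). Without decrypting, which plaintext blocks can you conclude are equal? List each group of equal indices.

ECB encrypts each block independently with the same key, so equal ciphertext blocks imply equal plaintext blocks.
C[1] = C[2] = C[3] = 0x82, so P[1] = P[2] = P[3].

P[1] = P[2] = P[3]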